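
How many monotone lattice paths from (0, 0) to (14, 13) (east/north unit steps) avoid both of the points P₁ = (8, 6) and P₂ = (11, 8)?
Number of paths = 12354240

Inclusion–exclusion. Total paths: C(27, 14) = 20058300. Through P₁: C(14, 8)·C(13, 6) = 5153148. Through P₂: C(19, 11)·C(8, 3) = 4232592. Since P₁ is strictly southwest of P₂, a monotone path through both must visit P₁ then P₂; paths through both = C(14, 8)·C(5, 3)·C(8, 3) = 1681680. Avoid both = 20058300 − 5153148 − 4232592 + 1681680 = 12354240.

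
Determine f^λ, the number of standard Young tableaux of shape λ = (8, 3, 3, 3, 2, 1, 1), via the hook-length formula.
# SYT of shape (8, 3, 3, 3, 2, 1, 1) = 317444400

Hook-length formula: f^λ = n! / Π hook(c), product over all cells c of the Young diagram. For λ = (8, 3, 3, 3, 2, 1, 1), n = 21 boxes. Hook lengths by row (left-to-right, top-to-bottom): [14, 11, 9, 5, 4, 3, 2, 1]; [8, 5, 3]; [7, 4, 2]; [6, 3, 1]; [4, 1]; [2]; [1]. Product of hooks = 160944537600. So f^λ = 21! / 160944537600 = 51090942171709440000 / 160944537600 = 317444400.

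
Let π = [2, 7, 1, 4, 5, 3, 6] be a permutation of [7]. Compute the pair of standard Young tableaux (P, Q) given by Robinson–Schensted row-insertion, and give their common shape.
P = [1, 3, 5, 6] / [2, 4] / [7];  Q = [1, 2, 5, 7] / [3, 4] / [6];  common shape = (4, 2, 1)

Row-insert the values π_1, π_2, … into P one at a time, bumping the leftmost entry strictly greater than the inserted value down to the next row. The recording tableau Q records, in position (i, j), the step at which that cell was added to P.
  Insert 2 (step 1): P = [2];  Q = [1]
  Insert 7 (step 2): P = [2, 7];  Q = [1, 2]
  Insert 1 (step 3): P = [1, 7] / [2];  Q = [1, 2] / [3]
  Insert 4 (step 4): P = [1, 4] / [2, 7];  Q = [1, 2] / [3, 4]
  Insert 5 (step 5): P = [1, 4, 5] / [2, 7];  Q = [1, 2, 5] / [3, 4]
  Insert 3 (step 6): P = [1, 3, 5] / [2, 4] / [7];  Q = [1, 2, 5] / [3, 4] / [6]
  Insert 6 (step 7): P = [1, 3, 5, 6] / [2, 4] / [7];  Q = [1, 2, 5, 7] / [3, 4] / [6]
Final shape: (4, 2, 1).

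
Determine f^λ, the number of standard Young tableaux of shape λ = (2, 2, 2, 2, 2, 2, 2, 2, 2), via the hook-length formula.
# SYT of shape (2, 2, 2, 2, 2, 2, 2, 2, 2) = 4862

Hook-length formula: f^λ = n! / Π hook(c), product over all cells c of the Young diagram. For λ = (2, 2, 2, 2, 2, 2, 2, 2, 2), n = 18 boxes. Hook lengths by row (left-to-right, top-to-bottom): [10, 9]; [9, 8]; [8, 7]; [7, 6]; [6, 5]; [5, 4]; [4, 3]; [3, 2]; [2, 1]. Product of hooks = 1316818944000. So f^λ = 18! / 1316818944000 = 6402373705728000 / 1316818944000 = 4862.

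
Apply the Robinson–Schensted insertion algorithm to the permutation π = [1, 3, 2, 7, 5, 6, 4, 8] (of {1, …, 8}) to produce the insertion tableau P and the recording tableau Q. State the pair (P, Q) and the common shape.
P = [1, 2, 4, 6, 8] / [3, 5] / [7];  Q = [1, 2, 4, 6, 8] / [3, 5] / [7];  common shape = (5, 2, 1)

Row-insert the values π_1, π_2, … into P one at a time, bumping the leftmost entry strictly greater than the inserted value down to the next row. The recording tableau Q records, in position (i, j), the step at which that cell was added to P.
  Insert 1 (step 1): P = [1];  Q = [1]
  Insert 3 (step 2): P = [1, 3];  Q = [1, 2]
  Insert 2 (step 3): P = [1, 2] / [3];  Q = [1, 2] / [3]
  Insert 7 (step 4): P = [1, 2, 7] / [3];  Q = [1, 2, 4] / [3]
  Insert 5 (step 5): P = [1, 2, 5] / [3, 7];  Q = [1, 2, 4] / [3, 5]
  Insert 6 (step 6): P = [1, 2, 5, 6] / [3, 7];  Q = [1, 2, 4, 6] / [3, 5]
  Insert 4 (step 7): P = [1, 2, 4, 6] / [3, 5] / [7];  Q = [1, 2, 4, 6] / [3, 5] / [7]
  Insert 8 (step 8): P = [1, 2, 4, 6, 8] / [3, 5] / [7];  Q = [1, 2, 4, 6, 8] / [3, 5] / [7]
Final shape: (5, 2, 1).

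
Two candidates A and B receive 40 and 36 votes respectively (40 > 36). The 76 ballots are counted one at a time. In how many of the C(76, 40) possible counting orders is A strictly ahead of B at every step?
Strict-lead orderings = 326957646155962397590

Total orderings of the 76 votes with 40 for A: C(76, 40) = 6212195276963285554210. By the Bertrand ballot formula (Cycle Lemma / reflection principle), the number of orderings in which A is strictly ahead of B throughout is (p − q)/(p + q) · C(p + q, p) = (40 − 36)/(40 + 36) · 6212195276963285554210 = 326957646155962397590.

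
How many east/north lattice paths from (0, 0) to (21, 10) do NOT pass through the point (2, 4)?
Number of paths = 41695665

Total paths from (0, 0) to (21, 10): C(31, 21) = 44352165. Paths through (2, 4): (paths (0, 0) → (2, 4)) × (paths (2, 4) → (21, 10)) = C(6, 2) · C(25, 19) = 15 · 177100 = 2656500. Avoidance count = 44352165 − 2656500 = 41695665.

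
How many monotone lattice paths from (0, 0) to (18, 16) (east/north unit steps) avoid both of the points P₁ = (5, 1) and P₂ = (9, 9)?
Number of paths = 1457072470

Inclusion–exclusion. Total paths: C(34, 18) = 2203961430. Through P₁: C(6, 5)·C(28, 13) = 224652960. Through P₂: C(18, 9)·C(16, 9) = 556212800. Since P₁ is strictly southwest of P₂, a monotone path through both must visit P₁ then P₂; paths through both = C(6, 5)·C(12, 4)·C(16, 9) = 33976800. Avoid both = 2203961430 − 224652960 − 556212800 + 33976800 = 1457072470.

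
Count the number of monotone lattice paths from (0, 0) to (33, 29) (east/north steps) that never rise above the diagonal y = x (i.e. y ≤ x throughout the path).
Number of paths = 60278571820325425

By the reflection principle (André's argument), the number of monotone paths to (33, 29) with n ≤ m that never go above y = x is C(62, 33) − C(62, 34) = 409894288378212890 − 349615716557887465 = 60278571820325425.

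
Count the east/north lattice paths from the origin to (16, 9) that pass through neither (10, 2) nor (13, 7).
Number of paths = 1191479

Inclusion–exclusion. Total paths: C(25, 16) = 2042975. Through P₁: C(12, 10)·C(13, 6) = 113256. Through P₂: C(20, 13)·C(5, 3) = 775200. Since P₁ is strictly southwest of P₂, a monotone path through both must visit P₁ then P₂; paths through both = C(12, 10)·C(8, 3)·C(5, 3) = 36960. Avoid both = 2042975 − 113256 − 775200 + 36960 = 1191479.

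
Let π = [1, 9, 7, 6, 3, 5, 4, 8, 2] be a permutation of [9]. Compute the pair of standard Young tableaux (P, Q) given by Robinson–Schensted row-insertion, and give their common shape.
P = [1, 2, 4, 8] / [3] / [5] / [6] / [7] / [9];  Q = [1, 2, 6, 8] / [3] / [4] / [5] / [7] / [9];  common shape = (4, 1, 1, 1, 1, 1)

Row-insert the values π_1, π_2, … into P one at a time, bumping the leftmost entry strictly greater than the inserted value down to the next row. The recording tableau Q records, in position (i, j), the step at which that cell was added to P.
  Insert 1 (step 1): P = [1];  Q = [1]
  Insert 9 (step 2): P = [1, 9];  Q = [1, 2]
  Insert 7 (step 3): P = [1, 7] / [9];  Q = [1, 2] / [3]
  Insert 6 (step 4): P = [1, 6] / [7] / [9];  Q = [1, 2] / [3] / [4]
  Insert 3 (step 5): P = [1, 3] / [6] / [7] / [9];  Q = [1, 2] / [3] / [4] / [5]
  Insert 5 (step 6): P = [1, 3, 5] / [6] / [7] / [9];  Q = [1, 2, 6] / [3] / [4] / [5]
  Insert 4 (step 7): P = [1, 3, 4] / [5] / [6] / [7] / [9];  Q = [1, 2, 6] / [3] / [4] / [5] / [7]
  Insert 8 (step 8): P = [1, 3, 4, 8] / [5] / [6] / [7] / [9];  Q = [1, 2, 6, 8] / [3] / [4] / [5] / [7]
  Insert 2 (step 9): P = [1, 2, 4, 8] / [3] / [5] / [6] / [7] / [9];  Q = [1, 2, 6, 8] / [3] / [4] / [5] / [7] / [9]
Final shape: (4, 1, 1, 1, 1, 1).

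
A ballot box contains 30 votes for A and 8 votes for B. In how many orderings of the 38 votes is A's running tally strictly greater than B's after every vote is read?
Strict-lead orderings = 28312548

Total orderings of the 38 votes with 30 for A: C(38, 30) = 48903492. By the Bertrand ballot formula (Cycle Lemma / reflection principle), the number of orderings in which A is strictly ahead of B throughout is (p − q)/(p + q) · C(p + q, p) = (30 − 8)/(30 + 8) · 48903492 = 28312548.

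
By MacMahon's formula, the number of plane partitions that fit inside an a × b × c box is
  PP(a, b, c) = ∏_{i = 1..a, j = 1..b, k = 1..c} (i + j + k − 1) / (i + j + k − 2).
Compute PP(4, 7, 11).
PP(4, 7, 11) = 418241323113120

Evaluate the triple product over i = 1..4, j = 1..7, k = 1..11. The factors are (2/1) · (3/2) · (4/3) · (5/4) · (6/5) · (7/6) · (8/7) · (9/8) · … (308 factors total). The numerators and denominators telescope so the product is an integer; carrying out the multiplication exactly gives PP(4, 7, 11) = 418241323113120.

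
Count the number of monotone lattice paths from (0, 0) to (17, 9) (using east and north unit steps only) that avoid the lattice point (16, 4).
Number of paths = 3095480

Total paths from (0, 0) to (17, 9): C(26, 17) = 3124550. Paths through (16, 4): (paths (0, 0) → (16, 4)) × (paths (16, 4) → (17, 9)) = C(20, 16) · C(6, 1) = 4845 · 6 = 29070. Avoidance count = 3124550 − 29070 = 3095480.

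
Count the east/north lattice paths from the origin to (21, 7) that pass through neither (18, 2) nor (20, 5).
Number of paths = 1019710

Inclusion–exclusion. Total paths: C(28, 21) = 1184040. Through P₁: C(20, 18)·C(8, 3) = 10640. Through P₂: C(25, 20)·C(3, 1) = 159390. Since P₁ is strictly southwest of P₂, a monotone path through both must visit P₁ then P₂; paths through both = C(20, 18)·C(5, 2)·C(3, 1) = 5700. Avoid both = 1184040 − 10640 − 159390 + 5700 = 1019710.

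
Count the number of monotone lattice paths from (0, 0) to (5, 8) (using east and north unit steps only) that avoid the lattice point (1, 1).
Number of paths = 627

Total paths from (0, 0) to (5, 8): C(13, 5) = 1287. Paths through (1, 1): (paths (0, 0) → (1, 1)) × (paths (1, 1) → (5, 8)) = C(2, 1) · C(11, 4) = 2 · 330 = 660. Avoidance count = 1287 − 660 = 627.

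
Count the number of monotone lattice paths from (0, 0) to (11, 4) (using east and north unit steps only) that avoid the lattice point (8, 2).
Number of paths = 915

Total paths from (0, 0) to (11, 4): C(15, 11) = 1365. Paths through (8, 2): (paths (0, 0) → (8, 2)) × (paths (8, 2) → (11, 4)) = C(10, 8) · C(5, 3) = 45 · 10 = 450. Avoidance count = 1365 − 450 = 915.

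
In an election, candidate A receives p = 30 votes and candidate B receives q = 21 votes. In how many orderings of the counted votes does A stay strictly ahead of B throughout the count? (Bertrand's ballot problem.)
Strict-lead orderings = 20198233818840

Total orderings of the 51 votes with 30 for A: C(51, 30) = 114456658306760. By the Bertrand ballot formula (Cycle Lemma / reflection principle), the number of orderings in which A is strictly ahead of B throughout is (p − q)/(p + q) · C(p + q, p) = (30 − 21)/(30 + 21) · 114456658306760 = 20198233818840.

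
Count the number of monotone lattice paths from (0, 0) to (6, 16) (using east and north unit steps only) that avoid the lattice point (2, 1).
Number of paths = 62985

Total paths from (0, 0) to (6, 16): C(22, 6) = 74613. Paths through (2, 1): (paths (0, 0) → (2, 1)) × (paths (2, 1) → (6, 16)) = C(3, 2) · C(19, 4) = 3 · 3876 = 11628. Avoidance count = 74613 − 11628 = 62985.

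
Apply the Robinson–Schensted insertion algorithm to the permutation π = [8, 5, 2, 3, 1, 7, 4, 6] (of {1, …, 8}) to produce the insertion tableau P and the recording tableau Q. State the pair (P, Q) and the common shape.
P = [1, 3, 4, 6] / [2, 7] / [5] / [8];  Q = [1, 4, 6, 8] / [2, 7] / [3] / [5];  common shape = (4, 2, 1, 1)

Row-insert the values π_1, π_2, … into P one at a time, bumping the leftmost entry strictly greater than the inserted value down to the next row. The recording tableau Q records, in position (i, j), the step at which that cell was added to P.
  Insert 8 (step 1): P = [8];  Q = [1]
  Insert 5 (step 2): P = [5] / [8];  Q = [1] / [2]
  Insert 2 (step 3): P = [2] / [5] / [8];  Q = [1] / [2] / [3]
  Insert 3 (step 4): P = [2, 3] / [5] / [8];  Q = [1, 4] / [2] / [3]
  Insert 1 (step 5): P = [1, 3] / [2] / [5] / [8];  Q = [1, 4] / [2] / [3] / [5]
  Insert 7 (step 6): P = [1, 3, 7] / [2] / [5] / [8];  Q = [1, 4, 6] / [2] / [3] / [5]
  Insert 4 (step 7): P = [1, 3, 4] / [2, 7] / [5] / [8];  Q = [1, 4, 6] / [2, 7] / [3] / [5]
  Insert 6 (step 8): P = [1, 3, 4, 6] / [2, 7] / [5] / [8];  Q = [1, 4, 6, 8] / [2, 7] / [3] / [5]
Final shape: (4, 2, 1, 1).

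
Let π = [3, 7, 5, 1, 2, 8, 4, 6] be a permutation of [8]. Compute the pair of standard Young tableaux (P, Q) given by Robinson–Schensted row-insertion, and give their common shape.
P = [1, 2, 4, 6] / [3, 5, 8] / [7];  Q = [1, 2, 6, 8] / [3, 5, 7] / [4];  common shape = (4, 3, 1)

Row-insert the values π_1, π_2, … into P one at a time, bumping the leftmost entry strictly greater than the inserted value down to the next row. The recording tableau Q records, in position (i, j), the step at which that cell was added to P.
  Insert 3 (step 1): P = [3];  Q = [1]
  Insert 7 (step 2): P = [3, 7];  Q = [1, 2]
  Insert 5 (step 3): P = [3, 5] / [7];  Q = [1, 2] / [3]
  Insert 1 (step 4): P = [1, 5] / [3] / [7];  Q = [1, 2] / [3] / [4]
  Insert 2 (step 5): P = [1, 2] / [3, 5] / [7];  Q = [1, 2] / [3, 5] / [4]
  Insert 8 (step 6): P = [1, 2, 8] / [3, 5] / [7];  Q = [1, 2, 6] / [3, 5] / [4]
  Insert 4 (step 7): P = [1, 2, 4] / [3, 5, 8] / [7];  Q = [1, 2, 6] / [3, 5, 7] / [4]
  Insert 6 (step 8): P = [1, 2, 4, 6] / [3, 5, 8] / [7];  Q = [1, 2, 6, 8] / [3, 5, 7] / [4]
Final shape: (4, 3, 1).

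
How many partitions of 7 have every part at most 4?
p(7, parts ≤ 4) = 11

Partitions of 7 with all parts ≤ 4: 4+3, 4+2+1, 4+1+1+1, 3+3+1, 3+2+2, 3+2+1+1, 3+1+1+1+1, 2+2+2+1, 2+2+1+1+1, 2+1+1+1+1+1, 1+1+1+1+1+1+1. Count = 11.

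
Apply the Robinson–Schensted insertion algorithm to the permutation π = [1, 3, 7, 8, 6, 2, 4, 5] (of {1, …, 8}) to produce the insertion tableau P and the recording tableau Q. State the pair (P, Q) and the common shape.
P = [1, 2, 4, 5] / [3, 6, 8] / [7];  Q = [1, 2, 3, 4] / [5, 7, 8] / [6];  common shape = (4, 3, 1)

Row-insert the values π_1, π_2, … into P one at a time, bumping the leftmost entry strictly greater than the inserted value down to the next row. The recording tableau Q records, in position (i, j), the step at which that cell was added to P.
  Insert 1 (step 1): P = [1];  Q = [1]
  Insert 3 (step 2): P = [1, 3];  Q = [1, 2]
  Insert 7 (step 3): P = [1, 3, 7];  Q = [1, 2, 3]
  Insert 8 (step 4): P = [1, 3, 7, 8];  Q = [1, 2, 3, 4]
  Insert 6 (step 5): P = [1, 3, 6, 8] / [7];  Q = [1, 2, 3, 4] / [5]
  Insert 2 (step 6): P = [1, 2, 6, 8] / [3] / [7];  Q = [1, 2, 3, 4] / [5] / [6]
  Insert 4 (step 7): P = [1, 2, 4, 8] / [3, 6] / [7];  Q = [1, 2, 3, 4] / [5, 7] / [6]
  Insert 5 (step 8): P = [1, 2, 4, 5] / [3, 6, 8] / [7];  Q = [1, 2, 3, 4] / [5, 7, 8] / [6]
Final shape: (4, 3, 1).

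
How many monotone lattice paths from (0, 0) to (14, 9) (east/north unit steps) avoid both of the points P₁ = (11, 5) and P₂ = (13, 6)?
Number of paths = 608198

Inclusion–exclusion. Total paths: C(23, 14) = 817190. Through P₁: C(16, 11)·C(7, 3) = 152880. Through P₂: C(19, 13)·C(4, 1) = 108528. Since P₁ is strictly southwest of P₂, a monotone path through both must visit P₁ then P₂; paths through both = C(16, 11)·C(3, 2)·C(4, 1) = 52416. Avoid both = 817190 − 152880 − 108528 + 52416 = 608198.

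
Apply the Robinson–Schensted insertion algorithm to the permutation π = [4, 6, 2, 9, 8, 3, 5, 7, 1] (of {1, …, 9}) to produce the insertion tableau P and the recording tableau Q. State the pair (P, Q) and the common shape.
P = [1, 3, 5, 7] / [2, 6, 8] / [4] / [9];  Q = [1, 2, 4, 8] / [3, 5, 7] / [6] / [9];  common shape = (4, 3, 1, 1)

Row-insert the values π_1, π_2, … into P one at a time, bumping the leftmost entry strictly greater than the inserted value down to the next row. The recording tableau Q records, in position (i, j), the step at which that cell was added to P.
  Insert 4 (step 1): P = [4];  Q = [1]
  Insert 6 (step 2): P = [4, 6];  Q = [1, 2]
  Insert 2 (step 3): P = [2, 6] / [4];  Q = [1, 2] / [3]
  Insert 9 (step 4): P = [2, 6, 9] / [4];  Q = [1, 2, 4] / [3]
  Insert 8 (step 5): P = [2, 6, 8] / [4, 9];  Q = [1, 2, 4] / [3, 5]
  Insert 3 (step 6): P = [2, 3, 8] / [4, 6] / [9];  Q = [1, 2, 4] / [3, 5] / [6]
  Insert 5 (step 7): P = [2, 3, 5] / [4, 6, 8] / [9];  Q = [1, 2, 4] / [3, 5, 7] / [6]
  Insert 7 (step 8): P = [2, 3, 5, 7] / [4, 6, 8] / [9];  Q = [1, 2, 4, 8] / [3, 5, 7] / [6]
  Insert 1 (step 9): P = [1, 3, 5, 7] / [2, 6, 8] / [4] / [9];  Q = [1, 2, 4, 8] / [3, 5, 7] / [6] / [9]
Final shape: (4, 3, 1, 1).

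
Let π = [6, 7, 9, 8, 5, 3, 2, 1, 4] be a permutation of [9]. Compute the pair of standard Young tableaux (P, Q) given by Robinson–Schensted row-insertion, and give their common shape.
P = [1, 4, 8] / [2, 7] / [3] / [5] / [6] / [9];  Q = [1, 2, 3] / [4, 9] / [5] / [6] / [7] / [8];  common shape = (3, 2, 1, 1, 1, 1)

Row-insert the values π_1, π_2, … into P one at a time, bumping the leftmost entry strictly greater than the inserted value down to the next row. The recording tableau Q records, in position (i, j), the step at which that cell was added to P.
  Insert 6 (step 1): P = [6];  Q = [1]
  Insert 7 (step 2): P = [6, 7];  Q = [1, 2]
  Insert 9 (step 3): P = [6, 7, 9];  Q = [1, 2, 3]
  Insert 8 (step 4): P = [6, 7, 8] / [9];  Q = [1, 2, 3] / [4]
  Insert 5 (step 5): P = [5, 7, 8] / [6] / [9];  Q = [1, 2, 3] / [4] / [5]
  Insert 3 (step 6): P = [3, 7, 8] / [5] / [6] / [9];  Q = [1, 2, 3] / [4] / [5] / [6]
  Insert 2 (step 7): P = [2, 7, 8] / [3] / [5] / [6] / [9];  Q = [1, 2, 3] / [4] / [5] / [6] / [7]
  Insert 1 (step 8): P = [1, 7, 8] / [2] / [3] / [5] / [6] / [9];  Q = [1, 2, 3] / [4] / [5] / [6] / [7] / [8]
  Insert 4 (step 9): P = [1, 4, 8] / [2, 7] / [3] / [5] / [6] / [9];  Q = [1, 2, 3] / [4, 9] / [5] / [6] / [7] / [8]
Final shape: (3, 2, 1, 1, 1, 1).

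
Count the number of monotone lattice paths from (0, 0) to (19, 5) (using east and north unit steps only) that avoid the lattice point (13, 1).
Number of paths = 39564

Total paths from (0, 0) to (19, 5): C(24, 19) = 42504. Paths through (13, 1): (paths (0, 0) → (13, 1)) × (paths (13, 1) → (19, 5)) = C(14, 13) · C(10, 6) = 14 · 210 = 2940. Avoidance count = 42504 − 2940 = 39564.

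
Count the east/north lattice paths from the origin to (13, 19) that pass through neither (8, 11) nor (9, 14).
Number of paths = 185226954

Inclusion–exclusion. Total paths: C(32, 13) = 347373600. Through P₁: C(19, 8)·C(13, 5) = 97274034. Through P₂: C(23, 9)·C(9, 4) = 102965940. Since P₁ is strictly southwest of P₂, a monotone path through both must visit P₁ then P₂; paths through both = C(19, 8)·C(4, 1)·C(9, 4) = 38093328. Avoid both = 347373600 − 97274034 − 102965940 + 38093328 = 185226954.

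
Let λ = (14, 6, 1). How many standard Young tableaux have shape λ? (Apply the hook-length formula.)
# SYT of shape (14, 6, 1) = 392445

Hook-length formula: f^λ = n! / Π hook(c), product over all cells c of the Young diagram. For λ = (14, 6, 1), n = 21 boxes. Hook lengths by row (left-to-right, top-to-bottom): [16, 14, 13, 12, 11, 10, 8, 7, 6, 5, 4, 3, 2, 1]; [7, 5, 4, 3, 2, 1]; [1]. Product of hooks = 130186248192000. So f^λ = 21! / 130186248192000 = 51090942171709440000 / 130186248192000 = 392445.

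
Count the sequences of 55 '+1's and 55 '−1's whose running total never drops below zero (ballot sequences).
C_55 = 1759414616608818870992479875972

These ballot sequences are counted by the Catalan number C_n = (1/(n + 1)) · C(2n, n). For n = 55: C_55 = (1/56) · C(110, 55) = 98527218530093856775578873054432/56 = 1759414616608818870992479875972.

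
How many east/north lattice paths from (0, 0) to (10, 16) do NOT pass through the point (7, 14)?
Number of paths = 4148935

Total paths from (0, 0) to (10, 16): C(26, 10) = 5311735. Paths through (7, 14): (paths (0, 0) → (7, 14)) × (paths (7, 14) → (10, 16)) = C(21, 7) · C(5, 3) = 116280 · 10 = 1162800. Avoidance count = 5311735 − 1162800 = 4148935.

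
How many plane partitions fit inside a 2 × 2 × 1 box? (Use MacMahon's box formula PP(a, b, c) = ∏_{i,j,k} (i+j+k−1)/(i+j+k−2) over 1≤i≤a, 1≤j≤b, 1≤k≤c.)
PP(2, 2, 1) = 6

Evaluate the triple product over i = 1..2, j = 1..2, k = 1..1. The factors are (2/1) · (3/2) · (3/2) · (4/3). The numerators and denominators telescope so the product is an integer; carrying out the multiplication exactly gives PP(2, 2, 1) = 6.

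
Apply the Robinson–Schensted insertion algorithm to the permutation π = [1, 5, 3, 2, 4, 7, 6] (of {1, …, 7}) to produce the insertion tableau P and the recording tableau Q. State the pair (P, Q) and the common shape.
P = [1, 2, 4, 6] / [3, 7] / [5];  Q = [1, 2, 5, 6] / [3, 7] / [4];  common shape = (4, 2, 1)

Row-insert the values π_1, π_2, … into P one at a time, bumping the leftmost entry strictly greater than the inserted value down to the next row. The recording tableau Q records, in position (i, j), the step at which that cell was added to P.
  Insert 1 (step 1): P = [1];  Q = [1]
  Insert 5 (step 2): P = [1, 5];  Q = [1, 2]
  Insert 3 (step 3): P = [1, 3] / [5];  Q = [1, 2] / [3]
  Insert 2 (step 4): P = [1, 2] / [3] / [5];  Q = [1, 2] / [3] / [4]
  Insert 4 (step 5): P = [1, 2, 4] / [3] / [5];  Q = [1, 2, 5] / [3] / [4]
  Insert 7 (step 6): P = [1, 2, 4, 7] / [3] / [5];  Q = [1, 2, 5, 6] / [3] / [4]
  Insert 6 (step 7): P = [1, 2, 4, 6] / [3, 7] / [5];  Q = [1, 2, 5, 6] / [3, 7] / [4]
Final shape: (4, 2, 1).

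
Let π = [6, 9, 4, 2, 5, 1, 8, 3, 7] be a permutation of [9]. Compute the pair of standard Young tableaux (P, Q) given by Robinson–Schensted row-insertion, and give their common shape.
P = [1, 3, 7] / [2, 5, 8] / [4, 9] / [6];  Q = [1, 2, 7] / [3, 5, 9] / [4, 8] / [6];  common shape = (3, 3, 2, 1)

Row-insert the values π_1, π_2, … into P one at a time, bumping the leftmost entry strictly greater than the inserted value down to the next row. The recording tableau Q records, in position (i, j), the step at which that cell was added to P.
  Insert 6 (step 1): P = [6];  Q = [1]
  Insert 9 (step 2): P = [6, 9];  Q = [1, 2]
  Insert 4 (step 3): P = [4, 9] / [6];  Q = [1, 2] / [3]
  Insert 2 (step 4): P = [2, 9] / [4] / [6];  Q = [1, 2] / [3] / [4]
  Insert 5 (step 5): P = [2, 5] / [4, 9] / [6];  Q = [1, 2] / [3, 5] / [4]
  Insert 1 (step 6): P = [1, 5] / [2, 9] / [4] / [6];  Q = [1, 2] / [3, 5] / [4] / [6]
  Insert 8 (step 7): P = [1, 5, 8] / [2, 9] / [4] / [6];  Q = [1, 2, 7] / [3, 5] / [4] / [6]
  Insert 3 (step 8): P = [1, 3, 8] / [2, 5] / [4, 9] / [6];  Q = [1, 2, 7] / [3, 5] / [4, 8] / [6]
  Insert 7 (step 9): P = [1, 3, 7] / [2, 5, 8] / [4, 9] / [6];  Q = [1, 2, 7] / [3, 5, 9] / [4, 8] / [6]
Final shape: (3, 3, 2, 1).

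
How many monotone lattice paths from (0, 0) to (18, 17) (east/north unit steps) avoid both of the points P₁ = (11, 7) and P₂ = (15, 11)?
Number of paths = 3456782178

Inclusion–exclusion. Total paths: C(35, 18) = 4537567650. Through P₁: C(18, 11)·C(17, 7) = 618913152. Through P₂: C(26, 15)·C(9, 3) = 648997440. Since P₁ is strictly southwest of P₂, a monotone path through both must visit P₁ then P₂; paths through both = C(18, 11)·C(8, 4)·C(9, 3) = 187125120. Avoid both = 4537567650 − 618913152 − 648997440 + 187125120 = 3456782178.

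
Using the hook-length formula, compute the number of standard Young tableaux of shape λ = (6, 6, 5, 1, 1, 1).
# SYT of shape (6, 6, 5, 1, 1, 1) = 31744440

Hook-length formula: f^λ = n! / Π hook(c), product over all cells c of the Young diagram. For λ = (6, 6, 5, 1, 1, 1), n = 20 boxes. Hook lengths by row (left-to-right, top-to-bottom): [11, 7, 6, 5, 4, 2]; [10, 6, 5, 4, 3, 1]; [8, 4, 3, 2, 1]; [3]; [2]; [1]. Product of hooks = 76640256000. So f^λ = 20! / 76640256000 = 2432902008176640000 / 76640256000 = 31744440.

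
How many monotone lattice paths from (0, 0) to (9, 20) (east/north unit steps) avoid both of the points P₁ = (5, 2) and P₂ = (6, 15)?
Number of paths = 6839070

Inclusion–exclusion. Total paths: C(29, 9) = 10015005. Through P₁: C(7, 5)·C(22, 4) = 153615. Through P₂: C(21, 6)·C(8, 3) = 3038784. Since P₁ is strictly southwest of P₂, a monotone path through both must visit P₁ then P₂; paths through both = C(7, 5)·C(14, 1)·C(8, 3) = 16464. Avoid both = 10015005 − 153615 − 3038784 + 16464 = 6839070.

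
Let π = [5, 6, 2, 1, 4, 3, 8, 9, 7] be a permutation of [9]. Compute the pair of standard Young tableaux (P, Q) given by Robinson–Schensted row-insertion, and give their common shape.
P = [1, 3, 7, 9] / [2, 4, 8] / [5, 6];  Q = [1, 2, 7, 8] / [3, 5, 9] / [4, 6];  common shape = (4, 3, 2)

Row-insert the values π_1, π_2, … into P one at a time, bumping the leftmost entry strictly greater than the inserted value down to the next row. The recording tableau Q records, in position (i, j), the step at which that cell was added to P.
  Insert 5 (step 1): P = [5];  Q = [1]
  Insert 6 (step 2): P = [5, 6];  Q = [1, 2]
  Insert 2 (step 3): P = [2, 6] / [5];  Q = [1, 2] / [3]
  Insert 1 (step 4): P = [1, 6] / [2] / [5];  Q = [1, 2] / [3] / [4]
  Insert 4 (step 5): P = [1, 4] / [2, 6] / [5];  Q = [1, 2] / [3, 5] / [4]
  Insert 3 (step 6): P = [1, 3] / [2, 4] / [5, 6];  Q = [1, 2] / [3, 5] / [4, 6]
  Insert 8 (step 7): P = [1, 3, 8] / [2, 4] / [5, 6];  Q = [1, 2, 7] / [3, 5] / [4, 6]
  Insert 9 (step 8): P = [1, 3, 8, 9] / [2, 4] / [5, 6];  Q = [1, 2, 7, 8] / [3, 5] / [4, 6]
  Insert 7 (step 9): P = [1, 3, 7, 9] / [2, 4, 8] / [5, 6];  Q = [1, 2, 7, 8] / [3, 5, 9] / [4, 6]
Final shape: (4, 3, 2).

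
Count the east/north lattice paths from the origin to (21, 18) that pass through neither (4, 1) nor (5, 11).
Number of paths = 49633750749

Inclusion–exclusion. Total paths: C(39, 21) = 62359143990. Through P₁: C(5, 4)·C(34, 17) = 11668031100. Through P₂: C(16, 5)·C(23, 16) = 1070845776. Since P₁ is strictly southwest of P₂, a monotone path through both must visit P₁ then P₂; paths through both = C(5, 4)·C(11, 1)·C(23, 16) = 13483635. Avoid both = 62359143990 − 11668031100 − 1070845776 + 13483635 = 49633750749.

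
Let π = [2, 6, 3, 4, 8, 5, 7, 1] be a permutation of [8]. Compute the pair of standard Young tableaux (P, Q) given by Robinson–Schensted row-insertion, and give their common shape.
P = [1, 3, 4, 5, 7] / [2, 8] / [6];  Q = [1, 2, 4, 5, 7] / [3, 6] / [8];  common shape = (5, 2, 1)

Row-insert the values π_1, π_2, … into P one at a time, bumping the leftmost entry strictly greater than the inserted value down to the next row. The recording tableau Q records, in position (i, j), the step at which that cell was added to P.
  Insert 2 (step 1): P = [2];  Q = [1]
  Insert 6 (step 2): P = [2, 6];  Q = [1, 2]
  Insert 3 (step 3): P = [2, 3] / [6];  Q = [1, 2] / [3]
  Insert 4 (step 4): P = [2, 3, 4] / [6];  Q = [1, 2, 4] / [3]
  Insert 8 (step 5): P = [2, 3, 4, 8] / [6];  Q = [1, 2, 4, 5] / [3]
  Insert 5 (step 6): P = [2, 3, 4, 5] / [6, 8];  Q = [1, 2, 4, 5] / [3, 6]
  Insert 7 (step 7): P = [2, 3, 4, 5, 7] / [6, 8];  Q = [1, 2, 4, 5, 7] / [3, 6]
  Insert 1 (step 8): P = [1, 3, 4, 5, 7] / [2, 8] / [6];  Q = [1, 2, 4, 5, 7] / [3, 6] / [8]
Final shape: (5, 2, 1).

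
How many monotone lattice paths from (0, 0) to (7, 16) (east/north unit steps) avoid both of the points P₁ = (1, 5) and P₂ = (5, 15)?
Number of paths = 142407

Inclusion–exclusion. Total paths: C(23, 7) = 245157. Through P₁: C(6, 1)·C(17, 6) = 74256. Through P₂: C(20, 5)·C(3, 2) = 46512. Since P₁ is strictly southwest of P₂, a monotone path through both must visit P₁ then P₂; paths through both = C(6, 1)·C(14, 4)·C(3, 2) = 18018. Avoid both = 245157 − 74256 − 46512 + 18018 = 142407.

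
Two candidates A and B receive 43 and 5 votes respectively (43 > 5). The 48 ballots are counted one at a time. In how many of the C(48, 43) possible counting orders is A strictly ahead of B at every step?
Strict-lead orderings = 1355574

Total orderings of the 48 votes with 43 for A: C(48, 43) = 1712304. By the Bertrand ballot formula (Cycle Lemma / reflection principle), the number of orderings in which A is strictly ahead of B throughout is (p − q)/(p + q) · C(p + q, p) = (43 − 5)/(43 + 5) · 1712304 = 1355574.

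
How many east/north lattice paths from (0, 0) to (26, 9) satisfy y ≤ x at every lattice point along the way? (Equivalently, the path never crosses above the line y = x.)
Number of paths = 47071640

By the reflection principle (André's argument), the number of monotone paths to (26, 9) with n ≤ m that never go above y = x is C(35, 26) − C(35, 27) = 70607460 − 23535820 = 47071640.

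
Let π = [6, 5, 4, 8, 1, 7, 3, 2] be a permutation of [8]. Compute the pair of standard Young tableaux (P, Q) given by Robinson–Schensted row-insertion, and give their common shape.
P = [1, 2] / [3, 7] / [4, 8] / [5] / [6];  Q = [1, 4] / [2, 6] / [3, 7] / [5] / [8];  common shape = (2, 2, 2, 1, 1)

Row-insert the values π_1, π_2, … into P one at a time, bumping the leftmost entry strictly greater than the inserted value down to the next row. The recording tableau Q records, in position (i, j), the step at which that cell was added to P.
  Insert 6 (step 1): P = [6];  Q = [1]
  Insert 5 (step 2): P = [5] / [6];  Q = [1] / [2]
  Insert 4 (step 3): P = [4] / [5] / [6];  Q = [1] / [2] / [3]
  Insert 8 (step 4): P = [4, 8] / [5] / [6];  Q = [1, 4] / [2] / [3]
  Insert 1 (step 5): P = [1, 8] / [4] / [5] / [6];  Q = [1, 4] / [2] / [3] / [5]
  Insert 7 (step 6): P = [1, 7] / [4, 8] / [5] / [6];  Q = [1, 4] / [2, 6] / [3] / [5]
  Insert 3 (step 7): P = [1, 3] / [4, 7] / [5, 8] / [6];  Q = [1, 4] / [2, 6] / [3, 7] / [5]
  Insert 2 (step 8): P = [1, 2] / [3, 7] / [4, 8] / [5] / [6];  Q = [1, 4] / [2, 6] / [3, 7] / [5] / [8]
Final shape: (2, 2, 2, 1, 1).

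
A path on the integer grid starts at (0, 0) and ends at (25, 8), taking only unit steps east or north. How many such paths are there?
Number of paths = 13884156

A monotone lattice path from (0, 0) to (25, 8) consists of 25 east steps and 8 north steps in some order, so it is determined by which 25 of the 33 steps are east. The count is C(33, 25) = 13884156.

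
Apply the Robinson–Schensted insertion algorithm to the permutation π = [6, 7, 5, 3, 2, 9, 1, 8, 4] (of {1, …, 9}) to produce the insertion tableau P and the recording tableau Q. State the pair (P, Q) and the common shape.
P = [1, 4, 8] / [2, 7] / [3, 9] / [5] / [6];  Q = [1, 2, 6] / [3, 8] / [4, 9] / [5] / [7];  common shape = (3, 2, 2, 1, 1)

Row-insert the values π_1, π_2, … into P one at a time, bumping the leftmost entry strictly greater than the inserted value down to the next row. The recording tableau Q records, in position (i, j), the step at which that cell was added to P.
  Insert 6 (step 1): P = [6];  Q = [1]
  Insert 7 (step 2): P = [6, 7];  Q = [1, 2]
  Insert 5 (step 3): P = [5, 7] / [6];  Q = [1, 2] / [3]
  Insert 3 (step 4): P = [3, 7] / [5] / [6];  Q = [1, 2] / [3] / [4]
  Insert 2 (step 5): P = [2, 7] / [3] / [5] / [6];  Q = [1, 2] / [3] / [4] / [5]
  Insert 9 (step 6): P = [2, 7, 9] / [3] / [5] / [6];  Q = [1, 2, 6] / [3] / [4] / [5]
  Insert 1 (step 7): P = [1, 7, 9] / [2] / [3] / [5] / [6];  Q = [1, 2, 6] / [3] / [4] / [5] / [7]
  Insert 8 (step 8): P = [1, 7, 8] / [2, 9] / [3] / [5] / [6];  Q = [1, 2, 6] / [3, 8] / [4] / [5] / [7]
  Insert 4 (step 9): P = [1, 4, 8] / [2, 7] / [3, 9] / [5] / [6];  Q = [1, 2, 6] / [3, 8] / [4, 9] / [5] / [7]
Final shape: (3, 2, 2, 1, 1).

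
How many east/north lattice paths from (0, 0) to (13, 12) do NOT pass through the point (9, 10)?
Number of paths = 3814630

Total paths from (0, 0) to (13, 12): C(25, 13) = 5200300. Paths through (9, 10): (paths (0, 0) → (9, 10)) × (paths (9, 10) → (13, 12)) = C(19, 9) · C(6, 4) = 92378 · 15 = 1385670. Avoidance count = 5200300 − 1385670 = 3814630.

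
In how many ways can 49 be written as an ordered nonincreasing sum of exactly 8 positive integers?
p(49, 8 parts) = 11018

Partitions of n into exactly k parts are in bijection with partitions of n − k into at most k parts (subtract 1 from each part). So p(49, exactly 8) = p(41, parts ≤ 8). Computing via the recurrence p(m, j) = p(m, j−1) + p(m−j, j) gives 11018.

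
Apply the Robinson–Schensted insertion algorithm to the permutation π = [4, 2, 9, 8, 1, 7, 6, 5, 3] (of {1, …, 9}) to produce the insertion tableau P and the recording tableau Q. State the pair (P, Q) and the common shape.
P = [1, 3] / [2, 5] / [4, 6] / [7] / [8] / [9];  Q = [1, 3] / [2, 4] / [5, 6] / [7] / [8] / [9];  common shape = (2, 2, 2, 1, 1, 1)

Row-insert the values π_1, π_2, … into P one at a time, bumping the leftmost entry strictly greater than the inserted value down to the next row. The recording tableau Q records, in position (i, j), the step at which that cell was added to P.
  Insert 4 (step 1): P = [4];  Q = [1]
  Insert 2 (step 2): P = [2] / [4];  Q = [1] / [2]
  Insert 9 (step 3): P = [2, 9] / [4];  Q = [1, 3] / [2]
  Insert 8 (step 4): P = [2, 8] / [4, 9];  Q = [1, 3] / [2, 4]
  Insert 1 (step 5): P = [1, 8] / [2, 9] / [4];  Q = [1, 3] / [2, 4] / [5]
  Insert 7 (step 6): P = [1, 7] / [2, 8] / [4, 9];  Q = [1, 3] / [2, 4] / [5, 6]
  Insert 6 (step 7): P = [1, 6] / [2, 7] / [4, 8] / [9];  Q = [1, 3] / [2, 4] / [5, 6] / [7]
  Insert 5 (step 8): P = [1, 5] / [2, 6] / [4, 7] / [8] / [9];  Q = [1, 3] / [2, 4] / [5, 6] / [7] / [8]
  Insert 3 (step 9): P = [1, 3] / [2, 5] / [4, 6] / [7] / [8] / [9];  Q = [1, 3] / [2, 4] / [5, 6] / [7] / [8] / [9]
Final shape: (2, 2, 2, 1, 1, 1).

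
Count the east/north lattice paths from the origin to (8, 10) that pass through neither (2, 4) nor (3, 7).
Number of paths = 26538

Inclusion–exclusion. Total paths: C(18, 8) = 43758. Through P₁: C(6, 2)·C(12, 6) = 13860. Through P₂: C(10, 3)·C(8, 5) = 6720. Since P₁ is strictly southwest of P₂, a monotone path through both must visit P₁ then P₂; paths through both = C(6, 2)·C(4, 1)·C(8, 5) = 3360. Avoid both = 43758 − 13860 − 6720 + 3360 = 26538.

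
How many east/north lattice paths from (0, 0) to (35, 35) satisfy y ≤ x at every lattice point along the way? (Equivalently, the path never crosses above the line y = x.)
Number of paths = 3116285494907301262

By the reflection principle (André's argument), the number of monotone paths to (35, 35) with n ≤ m that never go above y = x is C(70, 35) − C(70, 36) = 112186277816662845432 − 109069992321755544170 = 3116285494907301262.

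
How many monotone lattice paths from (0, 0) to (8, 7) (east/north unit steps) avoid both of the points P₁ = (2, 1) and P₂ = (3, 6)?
Number of paths = 3267

Inclusion–exclusion. Total paths: C(15, 8) = 6435. Through P₁: C(3, 2)·C(12, 6) = 2772. Through P₂: C(9, 3)·C(6, 5) = 504. Since P₁ is strictly southwest of P₂, a monotone path through both must visit P₁ then P₂; paths through both = C(3, 2)·C(6, 1)·C(6, 5) = 108. Avoid both = 6435 − 2772 − 504 + 108 = 3267.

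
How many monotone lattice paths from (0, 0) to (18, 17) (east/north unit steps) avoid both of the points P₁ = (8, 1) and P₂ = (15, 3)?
Number of paths = 4489427475

Inclusion–exclusion. Total paths: C(35, 18) = 4537567650. Through P₁: C(9, 8)·C(26, 10) = 47805615. Through P₂: C(18, 15)·C(17, 3) = 554880. Since P₁ is strictly southwest of P₂, a monotone path through both must visit P₁ then P₂; paths through both = C(9, 8)·C(9, 7)·C(17, 3) = 220320. Avoid both = 4537567650 − 47805615 − 554880 + 220320 = 4489427475.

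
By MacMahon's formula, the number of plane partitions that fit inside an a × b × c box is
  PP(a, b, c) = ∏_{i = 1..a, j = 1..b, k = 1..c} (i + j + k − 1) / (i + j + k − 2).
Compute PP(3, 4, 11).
PP(3, 4, 11) = 78835120

Evaluate the triple product over i = 1..3, j = 1..4, k = 1..11. The factors are (2/1) · (3/2) · (4/3) · (5/4) · (6/5) · (7/6) · (8/7) · (9/8) · … (132 factors total). The numerators and denominators telescope so the product is an integer; carrying out the multiplication exactly gives PP(3, 4, 11) = 78835120.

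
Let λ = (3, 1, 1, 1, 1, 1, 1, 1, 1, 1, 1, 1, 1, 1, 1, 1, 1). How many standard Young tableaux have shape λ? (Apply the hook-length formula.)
# SYT of shape (3, 1, 1, 1, 1, 1, 1, 1, 1, 1, 1, 1, 1, 1, 1, 1, 1) = 153

Hook-length formula: f^λ = n! / Π hook(c), product over all cells c of the Young diagram. For λ = (3, 1, 1, 1, 1, 1, 1, 1, 1, 1, 1, 1, 1, 1, 1, 1, 1), n = 19 boxes. Hook lengths by row (left-to-right, top-to-bottom): [19, 2, 1]; [16]; [15]; [14]; [13]; [12]; [11]; [10]; [9]; [8]; [7]; [6]; [5]; [4]; [3]; [2]; [1]. Product of hooks = 795066015744000. So f^λ = 19! / 795066015744000 = 121645100408832000 / 795066015744000 = 153.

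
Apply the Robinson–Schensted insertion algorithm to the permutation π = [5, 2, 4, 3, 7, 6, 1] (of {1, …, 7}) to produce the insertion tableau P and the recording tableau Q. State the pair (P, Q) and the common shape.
P = [1, 3, 6] / [2, 7] / [4] / [5];  Q = [1, 3, 5] / [2, 6] / [4] / [7];  common shape = (3, 2, 1, 1)

Row-insert the values π_1, π_2, … into P one at a time, bumping the leftmost entry strictly greater than the inserted value down to the next row. The recording tableau Q records, in position (i, j), the step at which that cell was added to P.
  Insert 5 (step 1): P = [5];  Q = [1]
  Insert 2 (step 2): P = [2] / [5];  Q = [1] / [2]
  Insert 4 (step 3): P = [2, 4] / [5];  Q = [1, 3] / [2]
  Insert 3 (step 4): P = [2, 3] / [4] / [5];  Q = [1, 3] / [2] / [4]
  Insert 7 (step 5): P = [2, 3, 7] / [4] / [5];  Q = [1, 3, 5] / [2] / [4]
  Insert 6 (step 6): P = [2, 3, 6] / [4, 7] / [5];  Q = [1, 3, 5] / [2, 6] / [4]
  Insert 1 (step 7): P = [1, 3, 6] / [2, 7] / [4] / [5];  Q = [1, 3, 5] / [2, 6] / [4] / [7]
Final shape: (3, 2, 1, 1).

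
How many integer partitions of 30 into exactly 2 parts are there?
p(30, 2 parts) = 15

Partitions of n into exactly k parts are in bijection with partitions of n − k into at most k parts (subtract 1 from each part). So p(30, exactly 2) = p(28, parts ≤ 2). Computing via the recurrence p(m, j) = p(m, j−1) + p(m−j, j) gives 15.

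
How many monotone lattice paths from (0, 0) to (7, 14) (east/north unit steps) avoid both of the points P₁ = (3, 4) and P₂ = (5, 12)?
Number of paths = 53567

Inclusion–exclusion. Total paths: C(21, 7) = 116280. Through P₁: C(7, 3)·C(14, 4) = 35035. Through P₂: C(17, 5)·C(4, 2) = 37128. Since P₁ is strictly southwest of P₂, a monotone path through both must visit P₁ then P₂; paths through both = C(7, 3)·C(10, 2)·C(4, 2) = 9450. Avoid both = 116280 − 35035 − 37128 + 9450 = 53567.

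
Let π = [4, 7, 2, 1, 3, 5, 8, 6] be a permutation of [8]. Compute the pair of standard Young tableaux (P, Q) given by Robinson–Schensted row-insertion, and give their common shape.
P = [1, 3, 5, 6] / [2, 7, 8] / [4];  Q = [1, 2, 6, 7] / [3, 5, 8] / [4];  common shape = (4, 3, 1)

Row-insert the values π_1, π_2, … into P one at a time, bumping the leftmost entry strictly greater than the inserted value down to the next row. The recording tableau Q records, in position (i, j), the step at which that cell was added to P.
  Insert 4 (step 1): P = [4];  Q = [1]
  Insert 7 (step 2): P = [4, 7];  Q = [1, 2]
  Insert 2 (step 3): P = [2, 7] / [4];  Q = [1, 2] / [3]
  Insert 1 (step 4): P = [1, 7] / [2] / [4];  Q = [1, 2] / [3] / [4]
  Insert 3 (step 5): P = [1, 3] / [2, 7] / [4];  Q = [1, 2] / [3, 5] / [4]
  Insert 5 (step 6): P = [1, 3, 5] / [2, 7] / [4];  Q = [1, 2, 6] / [3, 5] / [4]
  Insert 8 (step 7): P = [1, 3, 5, 8] / [2, 7] / [4];  Q = [1, 2, 6, 7] / [3, 5] / [4]
  Insert 6 (step 8): P = [1, 3, 5, 6] / [2, 7, 8] / [4];  Q = [1, 2, 6, 7] / [3, 5, 8] / [4]
Final shape: (4, 3, 1).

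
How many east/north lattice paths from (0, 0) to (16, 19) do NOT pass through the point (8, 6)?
Number of paths = 3448848480

Total paths from (0, 0) to (16, 19): C(35, 16) = 4059928950. Paths through (8, 6): (paths (0, 0) → (8, 6)) × (paths (8, 6) → (16, 19)) = C(14, 8) · C(21, 8) = 3003 · 203490 = 611080470. Avoidance count = 4059928950 − 611080470 = 3448848480.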